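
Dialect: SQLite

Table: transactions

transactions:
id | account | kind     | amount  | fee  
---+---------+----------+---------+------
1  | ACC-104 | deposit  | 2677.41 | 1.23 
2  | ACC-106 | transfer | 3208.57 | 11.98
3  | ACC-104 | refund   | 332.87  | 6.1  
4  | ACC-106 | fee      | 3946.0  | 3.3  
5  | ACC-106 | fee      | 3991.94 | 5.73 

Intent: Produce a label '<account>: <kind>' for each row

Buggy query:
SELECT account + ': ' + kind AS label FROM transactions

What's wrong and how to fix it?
Bug: SQLite uses || for string concatenation; + coerces text to numbers (yielding 0)

Fix: Use the || operator for string concatenation

Corrected query:
SELECT account || ': ' || kind AS label FROM transactions

Result:
label            
-----------------
ACC-104: deposit 
ACC-106: transfer
ACC-104: refund  
ACC-106: fee     
ACC-106: fee     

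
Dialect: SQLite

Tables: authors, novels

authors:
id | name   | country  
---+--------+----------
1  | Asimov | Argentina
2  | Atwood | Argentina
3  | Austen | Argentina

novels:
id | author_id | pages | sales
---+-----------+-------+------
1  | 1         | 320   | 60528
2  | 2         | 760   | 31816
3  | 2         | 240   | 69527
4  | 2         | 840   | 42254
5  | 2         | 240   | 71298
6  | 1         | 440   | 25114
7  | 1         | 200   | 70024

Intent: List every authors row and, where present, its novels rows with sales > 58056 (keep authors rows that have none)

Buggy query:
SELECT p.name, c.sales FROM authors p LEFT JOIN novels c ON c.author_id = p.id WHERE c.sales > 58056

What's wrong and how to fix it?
Bug: Filtering c.sales in WHERE discards the NULL rows produced by LEFT JOIN, turning it into an inner join

Fix: Put 'c.sales > 58056' in the JOIN's ON clause instead of WHERE

Corrected query:
SELECT p.name, c.sales FROM authors p LEFT JOIN novels c ON c.author_id = p.id AND c.sales > 58056

Result:
name   | sales
-------+------
Asimov | 60528
Asimov | 70024
Atwood | 69527
Atwood | 71298
Austen | NULL 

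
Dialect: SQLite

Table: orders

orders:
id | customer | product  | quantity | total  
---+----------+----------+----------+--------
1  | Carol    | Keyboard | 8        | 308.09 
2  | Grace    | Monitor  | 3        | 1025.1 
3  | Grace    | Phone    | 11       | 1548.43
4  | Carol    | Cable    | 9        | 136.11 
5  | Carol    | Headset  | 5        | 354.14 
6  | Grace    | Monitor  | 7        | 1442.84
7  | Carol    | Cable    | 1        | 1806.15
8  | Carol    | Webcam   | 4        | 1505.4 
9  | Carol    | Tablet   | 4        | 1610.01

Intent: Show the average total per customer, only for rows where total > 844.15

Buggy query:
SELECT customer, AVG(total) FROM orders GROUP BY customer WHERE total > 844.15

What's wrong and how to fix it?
Bug: Row-level WHERE must come before GROUP BY in the clause order

Fix: Move the WHERE clause before GROUP BY

Corrected query:
SELECT customer, AVG(total) FROM orders WHERE total > 844.15 GROUP BY customer

Result:
customer | AVG(total)
---------+-----------
Carol    | 1640.52   
Grace    | 1338.79   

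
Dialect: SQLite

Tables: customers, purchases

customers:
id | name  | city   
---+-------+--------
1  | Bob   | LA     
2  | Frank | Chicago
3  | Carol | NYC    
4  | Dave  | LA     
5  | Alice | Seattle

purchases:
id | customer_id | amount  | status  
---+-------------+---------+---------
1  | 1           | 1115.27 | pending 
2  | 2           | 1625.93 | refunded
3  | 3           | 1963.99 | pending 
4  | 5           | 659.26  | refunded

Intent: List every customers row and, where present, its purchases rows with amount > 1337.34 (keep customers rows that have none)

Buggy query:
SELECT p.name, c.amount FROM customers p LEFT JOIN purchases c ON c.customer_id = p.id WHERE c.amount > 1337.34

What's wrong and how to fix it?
Bug: Filtering c.amount in WHERE discards the NULL rows produced by LEFT JOIN, turning it into an inner join

Fix: Move the right-table condition into the ON clause so unmatched parents are kept

Corrected query:
SELECT p.name, c.amount FROM customers p LEFT JOIN purchases c ON c.customer_id = p.id AND c.amount > 1337.34

Result:
name  | amount 
------+--------
Bob   | NULL   
Frank | 1625.93
Carol | 1963.99
Dave  | NULL   
Alice | NULL   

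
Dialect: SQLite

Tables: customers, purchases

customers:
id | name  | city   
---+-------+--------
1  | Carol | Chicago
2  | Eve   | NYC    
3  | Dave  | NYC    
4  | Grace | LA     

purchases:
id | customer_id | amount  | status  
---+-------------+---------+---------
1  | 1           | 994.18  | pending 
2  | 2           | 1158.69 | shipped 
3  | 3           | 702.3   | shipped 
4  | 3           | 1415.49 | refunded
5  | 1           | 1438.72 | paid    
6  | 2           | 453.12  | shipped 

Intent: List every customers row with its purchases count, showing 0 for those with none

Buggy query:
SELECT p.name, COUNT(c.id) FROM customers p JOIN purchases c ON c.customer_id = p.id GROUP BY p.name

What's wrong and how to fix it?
Bug: An inner join excludes parents with zero children

Fix: Switch to LEFT JOIN to retain unmatched parent rows

Corrected query:
SELECT p.name, COUNT(c.id) FROM customers p LEFT JOIN purchases c ON c.customer_id = p.id GROUP BY p.name

Result:
name  | COUNT(c.id)
------+------------
Carol | 2          
Dave  | 2          
Eve   | 2          
Grace | 0          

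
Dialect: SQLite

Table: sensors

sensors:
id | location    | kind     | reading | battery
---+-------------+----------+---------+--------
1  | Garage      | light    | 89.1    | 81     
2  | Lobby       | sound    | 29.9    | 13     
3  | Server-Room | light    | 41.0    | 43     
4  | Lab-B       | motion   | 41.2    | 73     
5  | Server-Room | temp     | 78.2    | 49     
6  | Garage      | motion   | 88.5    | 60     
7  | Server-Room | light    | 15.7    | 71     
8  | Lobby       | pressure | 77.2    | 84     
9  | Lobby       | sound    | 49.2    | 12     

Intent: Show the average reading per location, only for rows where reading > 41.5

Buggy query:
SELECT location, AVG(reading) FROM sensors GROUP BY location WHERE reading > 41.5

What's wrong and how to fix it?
Bug: Row-level WHERE must come before GROUP BY in the clause order

Fix: Move the WHERE clause before GROUP BY

Corrected query:
SELECT location, AVG(reading) FROM sensors WHERE reading > 41.5 GROUP BY location

Result:
location    | AVG(reading)
------------+-------------
Garage      | 88.8        
Lobby       | 63.2        
Server-Room | 78.2        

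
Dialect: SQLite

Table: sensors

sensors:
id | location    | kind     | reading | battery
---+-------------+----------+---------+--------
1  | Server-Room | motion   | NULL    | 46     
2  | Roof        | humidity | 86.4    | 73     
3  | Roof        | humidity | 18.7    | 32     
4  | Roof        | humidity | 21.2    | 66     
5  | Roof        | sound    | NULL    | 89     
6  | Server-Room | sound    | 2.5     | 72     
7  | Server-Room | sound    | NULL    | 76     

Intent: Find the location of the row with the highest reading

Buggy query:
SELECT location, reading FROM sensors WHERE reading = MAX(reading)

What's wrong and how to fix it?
Bug: WHERE is evaluated per row; an aggregate over the whole table isn't defined there

Fix: Use a subquery: WHERE reading = (SELECT MAX(reading) FROM sensors)

Corrected query:
SELECT location, reading FROM sensors WHERE reading = (SELECT MAX(reading) FROM sensors)

Result:
location | reading
---------+--------
Roof     | 86.4   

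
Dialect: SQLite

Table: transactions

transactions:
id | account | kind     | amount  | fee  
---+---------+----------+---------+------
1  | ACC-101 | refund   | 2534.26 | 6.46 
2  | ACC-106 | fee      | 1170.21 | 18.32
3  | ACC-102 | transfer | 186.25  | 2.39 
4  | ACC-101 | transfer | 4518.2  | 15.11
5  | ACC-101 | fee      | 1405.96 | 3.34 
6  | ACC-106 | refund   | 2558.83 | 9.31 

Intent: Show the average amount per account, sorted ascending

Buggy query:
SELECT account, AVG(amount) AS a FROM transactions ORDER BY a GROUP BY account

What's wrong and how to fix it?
Bug: GROUP BY must precede ORDER BY

Fix: Reorder: SELECT … FROM … GROUP BY … ORDER BY …

Corrected query:
SELECT account, AVG(amount) AS a FROM transactions GROUP BY account ORDER BY a

Result:
account | a          
--------+------------
ACC-102 | 186.25     
ACC-106 | 1864.52    
ACC-101 | 2819.473333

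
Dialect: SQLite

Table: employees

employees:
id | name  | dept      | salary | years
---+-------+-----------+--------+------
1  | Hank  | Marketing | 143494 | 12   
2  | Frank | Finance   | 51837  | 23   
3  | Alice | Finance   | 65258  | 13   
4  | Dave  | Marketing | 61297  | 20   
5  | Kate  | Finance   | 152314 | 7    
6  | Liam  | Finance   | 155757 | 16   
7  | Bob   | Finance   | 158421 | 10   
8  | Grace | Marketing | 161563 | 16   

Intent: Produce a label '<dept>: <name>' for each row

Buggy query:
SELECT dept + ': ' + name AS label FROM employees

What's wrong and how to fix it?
Bug: SQLite uses || for string concatenation; + coerces text to numbers (yielding 0)

Fix: Use the || operator for string concatenation

Corrected query:
SELECT dept || ': ' || name AS label FROM employees

Result:
label           
----------------
Marketing: Hank 
Finance: Frank  
Finance: Alice  
Marketing: Dave 
Finance: Kate   
Finance: Liam   
Finance: Bob    
Marketing: Grace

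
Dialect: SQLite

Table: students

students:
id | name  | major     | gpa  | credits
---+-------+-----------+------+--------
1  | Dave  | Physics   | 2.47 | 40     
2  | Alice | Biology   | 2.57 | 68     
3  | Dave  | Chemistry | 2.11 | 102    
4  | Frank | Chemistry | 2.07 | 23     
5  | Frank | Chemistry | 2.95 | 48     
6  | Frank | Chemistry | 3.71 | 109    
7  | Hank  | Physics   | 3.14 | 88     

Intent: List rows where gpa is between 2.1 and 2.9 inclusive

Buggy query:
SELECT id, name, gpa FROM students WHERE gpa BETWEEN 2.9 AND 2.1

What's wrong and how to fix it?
Bug: BETWEEN expects the lower bound first; with 2.9 AND 2.1 the range is empty

Fix: Swap the bounds so the smaller value comes first

Corrected query:
SELECT id, name, gpa FROM students WHERE gpa BETWEEN 2.1 AND 2.9

Result:
id | name  | gpa 
---+-------+-----
1  | Dave  | 2.47
2  | Alice | 2.57
3  | Dave  | 2.11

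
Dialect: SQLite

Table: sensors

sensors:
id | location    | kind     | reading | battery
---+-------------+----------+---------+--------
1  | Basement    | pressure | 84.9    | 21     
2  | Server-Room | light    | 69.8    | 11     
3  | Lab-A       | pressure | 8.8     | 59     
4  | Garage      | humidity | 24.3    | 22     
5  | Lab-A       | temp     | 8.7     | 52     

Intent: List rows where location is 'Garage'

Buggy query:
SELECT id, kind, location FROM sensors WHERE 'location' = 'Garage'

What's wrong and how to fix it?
Bug: Single quotes denote string literals in SQL; the column name is being compared as a constant string

Fix: Remove the quotes around the column name (or use double quotes for an identifier)

Corrected query:
SELECT id, kind, location FROM sensors WHERE location = 'Garage'

Result:
id | kind     | location
---+----------+---------
4  | humidity | Garage  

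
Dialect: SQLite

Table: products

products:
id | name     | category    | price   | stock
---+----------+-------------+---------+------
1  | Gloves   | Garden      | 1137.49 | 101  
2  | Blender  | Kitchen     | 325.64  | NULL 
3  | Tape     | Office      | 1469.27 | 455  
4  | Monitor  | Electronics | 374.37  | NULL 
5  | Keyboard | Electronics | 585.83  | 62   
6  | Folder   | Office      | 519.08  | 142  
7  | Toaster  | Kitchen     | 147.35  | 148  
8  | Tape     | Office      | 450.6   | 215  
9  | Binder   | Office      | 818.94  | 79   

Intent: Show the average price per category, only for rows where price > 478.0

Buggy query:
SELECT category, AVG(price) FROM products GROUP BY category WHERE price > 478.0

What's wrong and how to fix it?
Bug: Row-level WHERE must come before GROUP BY in the clause order

Fix: Place WHERE between FROM and GROUP BY

Corrected query:
SELECT category, AVG(price) FROM products WHERE price > 478.0 GROUP BY category

Result:
category    | AVG(price)
------------+-----------
Electronics | 585.83    
Garden      | 1137.49   
Office      | 935.763333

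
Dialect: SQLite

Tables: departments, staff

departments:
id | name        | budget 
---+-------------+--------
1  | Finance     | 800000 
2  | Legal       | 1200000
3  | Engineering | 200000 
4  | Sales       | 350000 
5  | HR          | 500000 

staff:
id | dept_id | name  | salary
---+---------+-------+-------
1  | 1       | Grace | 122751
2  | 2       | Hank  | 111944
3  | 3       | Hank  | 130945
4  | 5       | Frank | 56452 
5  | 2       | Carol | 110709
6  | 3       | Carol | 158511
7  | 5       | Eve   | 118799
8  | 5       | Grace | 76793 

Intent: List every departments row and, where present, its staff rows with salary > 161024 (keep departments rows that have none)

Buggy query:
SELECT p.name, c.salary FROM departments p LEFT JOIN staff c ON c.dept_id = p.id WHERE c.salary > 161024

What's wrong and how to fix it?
Bug: A WHERE condition on the right-hand table after LEFT JOIN drops unmatched parents

Fix: Move the right-table condition into the ON clause so unmatched parents are kept

Corrected query:
SELECT p.name, c.salary FROM departments p LEFT JOIN staff c ON c.dept_id = p.id AND c.salary > 161024

Result:
name        | salary
------------+-------
Finance     | NULL  
Legal       | NULL  
Engineering | NULL  
Sales       | NULL  
HR          | NULL  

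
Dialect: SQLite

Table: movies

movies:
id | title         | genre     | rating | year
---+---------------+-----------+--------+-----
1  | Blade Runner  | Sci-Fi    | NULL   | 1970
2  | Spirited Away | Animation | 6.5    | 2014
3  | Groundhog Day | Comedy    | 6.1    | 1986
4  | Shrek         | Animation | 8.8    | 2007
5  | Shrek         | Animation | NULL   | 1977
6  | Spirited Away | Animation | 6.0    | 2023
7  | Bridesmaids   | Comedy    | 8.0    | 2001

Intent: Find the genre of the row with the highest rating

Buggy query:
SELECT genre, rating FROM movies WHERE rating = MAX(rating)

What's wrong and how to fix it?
Bug: MAX(rating) is an aggregate and cannot be used directly in WHERE

Fix: Wrap MAX in a scalar subquery so WHERE compares against a single value

Corrected query:
SELECT genre, rating FROM movies WHERE rating = (SELECT MAX(rating) FROM movies)

Result:
genre     | rating
----------+-------
Animation | 8.8   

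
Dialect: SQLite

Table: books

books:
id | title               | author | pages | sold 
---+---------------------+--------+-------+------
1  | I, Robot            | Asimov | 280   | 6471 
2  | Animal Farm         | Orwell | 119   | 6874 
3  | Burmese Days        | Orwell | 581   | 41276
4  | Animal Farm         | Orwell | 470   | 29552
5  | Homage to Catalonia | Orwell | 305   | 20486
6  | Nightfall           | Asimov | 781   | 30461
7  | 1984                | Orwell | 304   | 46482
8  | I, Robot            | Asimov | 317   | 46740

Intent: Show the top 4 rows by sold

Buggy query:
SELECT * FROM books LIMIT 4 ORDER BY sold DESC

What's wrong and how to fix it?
Bug: LIMIT must come after ORDER BY

Fix: Swap the clauses: ORDER BY first, then LIMIT

Corrected query:
SELECT * FROM books ORDER BY sold DESC LIMIT 4

Result:
id | title        | author | pages | sold 
---+--------------+--------+-------+------
8  | I, Robot     | Asimov | 317   | 46740
7  | 1984         | Orwell | 304   | 46482
3  | Burmese Days | Orwell | 581   | 41276
6  | Nightfall    | Asimov | 781   | 30461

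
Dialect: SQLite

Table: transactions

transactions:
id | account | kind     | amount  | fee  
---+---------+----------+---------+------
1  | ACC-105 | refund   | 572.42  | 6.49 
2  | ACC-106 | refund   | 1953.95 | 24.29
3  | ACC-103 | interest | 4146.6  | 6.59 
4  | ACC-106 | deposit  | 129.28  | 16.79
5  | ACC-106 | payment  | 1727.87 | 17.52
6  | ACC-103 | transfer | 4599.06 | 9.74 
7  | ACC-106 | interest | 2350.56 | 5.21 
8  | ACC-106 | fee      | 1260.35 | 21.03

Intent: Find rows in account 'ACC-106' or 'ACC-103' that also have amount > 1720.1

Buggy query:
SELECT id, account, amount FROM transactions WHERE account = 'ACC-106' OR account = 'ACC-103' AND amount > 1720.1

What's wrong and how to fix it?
Bug: Without parentheses, AND is evaluated before OR, so the amount filter only applies to the 'ACC-103' branch

Fix: Group the OR with parentheses (or use IN), then AND the threshold

Corrected query:
SELECT id, account, amount FROM transactions WHERE (account = 'ACC-106' OR account = 'ACC-103') AND amount > 1720.1

Result:
id | account | amount 
---+---------+--------
2  | ACC-106 | 1953.95
3  | ACC-103 | 4146.6 
5  | ACC-106 | 1727.87
6  | ACC-103 | 4599.06
7  | ACC-106 | 2350.56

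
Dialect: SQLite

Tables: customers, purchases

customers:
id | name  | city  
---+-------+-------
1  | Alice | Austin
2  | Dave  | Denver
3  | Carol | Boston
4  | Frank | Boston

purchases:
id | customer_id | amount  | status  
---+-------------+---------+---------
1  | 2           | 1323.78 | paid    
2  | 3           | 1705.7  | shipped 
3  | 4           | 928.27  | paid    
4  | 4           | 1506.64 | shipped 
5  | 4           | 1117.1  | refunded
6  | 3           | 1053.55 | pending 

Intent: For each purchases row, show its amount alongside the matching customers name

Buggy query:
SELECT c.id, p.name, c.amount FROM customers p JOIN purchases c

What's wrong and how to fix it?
Bug: JOIN with no ON clause produces a cartesian product; every purchases row pairs with every customers row

Fix: Specify the join condition linking the foreign key to the parent id

Corrected query:
SELECT c.id, p.name, c.amount FROM customers p JOIN purchases c ON c.customer_id = p.id

Result:
id | name  | amount 
---+-------+--------
1  | Dave  | 1323.78
2  | Carol | 1705.7 
3  | Frank | 928.27 
4  | Frank | 1506.64
5  | Frank | 1117.1 
6  | Carol | 1053.55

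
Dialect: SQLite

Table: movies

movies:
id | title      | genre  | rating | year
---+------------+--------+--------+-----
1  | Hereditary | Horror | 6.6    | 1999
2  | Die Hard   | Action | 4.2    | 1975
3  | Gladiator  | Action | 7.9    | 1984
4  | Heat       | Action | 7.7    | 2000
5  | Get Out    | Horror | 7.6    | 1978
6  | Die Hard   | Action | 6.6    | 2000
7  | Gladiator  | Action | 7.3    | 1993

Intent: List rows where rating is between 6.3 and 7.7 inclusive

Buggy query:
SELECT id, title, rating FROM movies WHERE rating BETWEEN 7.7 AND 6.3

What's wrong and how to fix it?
Bug: BETWEEN expects the lower bound first; with 7.7 AND 6.3 the range is empty

Fix: Write BETWEEN 6.3 AND 7.7

Corrected query:
SELECT id, title, rating FROM movies WHERE rating BETWEEN 6.3 AND 7.7

Result:
id | title      | rating
---+------------+-------
1  | Hereditary | 6.6   
4  | Heat       | 7.7   
5  | Get Out    | 7.6   
6  | Die Hard   | 6.6   
7  | Gladiator  | 7.3   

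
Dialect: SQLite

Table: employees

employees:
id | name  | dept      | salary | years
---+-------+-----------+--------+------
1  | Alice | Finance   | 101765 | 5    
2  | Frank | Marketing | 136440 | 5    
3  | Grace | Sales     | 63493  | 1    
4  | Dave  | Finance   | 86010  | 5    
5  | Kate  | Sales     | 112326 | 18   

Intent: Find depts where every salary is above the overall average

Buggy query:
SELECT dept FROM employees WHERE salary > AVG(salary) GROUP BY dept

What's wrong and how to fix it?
Bug: AVG() is an aggregate; it can't sit directly in WHERE

Fix: Compute the overall average in a scalar subquery and compare each group's MIN against it in HAVING

Corrected query:
SELECT dept FROM employees GROUP BY dept HAVING MIN(salary) > (SELECT AVG(salary) FROM employees)

Result:
dept     
---------
Marketing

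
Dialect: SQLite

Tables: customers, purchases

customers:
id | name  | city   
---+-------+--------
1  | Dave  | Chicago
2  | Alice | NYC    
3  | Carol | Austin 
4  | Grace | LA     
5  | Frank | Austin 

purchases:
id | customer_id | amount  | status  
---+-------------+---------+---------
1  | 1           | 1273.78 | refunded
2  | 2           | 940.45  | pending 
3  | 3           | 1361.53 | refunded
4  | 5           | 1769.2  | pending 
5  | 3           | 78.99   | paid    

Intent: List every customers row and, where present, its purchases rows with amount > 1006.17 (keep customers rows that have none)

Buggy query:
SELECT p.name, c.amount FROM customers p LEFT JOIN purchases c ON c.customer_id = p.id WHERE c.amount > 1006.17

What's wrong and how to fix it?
Bug: Filtering c.amount in WHERE discards the NULL rows produced by LEFT JOIN, turning it into an inner join

Fix: Move the right-table condition into the ON clause so unmatched parents are kept

Corrected query:
SELECT p.name, c.amount FROM customers p LEFT JOIN purchases c ON c.customer_id = p.id AND c.amount > 1006.17

Result:
name  | amount 
------+--------
Dave  | 1273.78
Alice | NULL   
Carol | 1361.53
Grace | NULL   
Frank | 1769.2 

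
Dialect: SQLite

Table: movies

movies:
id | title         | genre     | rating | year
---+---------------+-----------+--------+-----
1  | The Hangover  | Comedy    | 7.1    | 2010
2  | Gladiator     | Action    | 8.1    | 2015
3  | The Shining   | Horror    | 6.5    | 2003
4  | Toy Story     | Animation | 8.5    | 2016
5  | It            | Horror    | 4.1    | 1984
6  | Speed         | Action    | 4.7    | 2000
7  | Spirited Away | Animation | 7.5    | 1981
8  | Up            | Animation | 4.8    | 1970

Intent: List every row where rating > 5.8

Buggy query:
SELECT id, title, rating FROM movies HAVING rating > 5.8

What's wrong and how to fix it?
Bug: This is a non-aggregate query (no GROUP BY, no aggregates), so in SQLite the HAVING clause is invalid here; a row-level condition belongs in WHERE

Fix: Replace HAVING with WHERE since the condition applies to individual rows

Corrected query:
SELECT id, title, rating FROM movies WHERE rating > 5.8

Result:
id | title         | rating
---+---------------+-------
1  | The Hangover  | 7.1   
2  | Gladiator     | 8.1   
3  | The Shining   | 6.5   
4  | Toy Story     | 8.5   
7  | Spirited Away | 7.5   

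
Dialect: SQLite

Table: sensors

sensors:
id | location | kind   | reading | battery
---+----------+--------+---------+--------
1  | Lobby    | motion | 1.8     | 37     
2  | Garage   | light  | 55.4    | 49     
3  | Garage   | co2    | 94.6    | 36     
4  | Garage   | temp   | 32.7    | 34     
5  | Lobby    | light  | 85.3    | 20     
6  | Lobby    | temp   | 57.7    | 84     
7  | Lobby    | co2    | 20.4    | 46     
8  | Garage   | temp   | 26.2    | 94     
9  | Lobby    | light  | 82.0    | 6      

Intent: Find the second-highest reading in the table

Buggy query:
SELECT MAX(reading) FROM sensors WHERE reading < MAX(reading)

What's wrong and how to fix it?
Bug: The inner MAX is an aggregate inside WHERE, which is not allowed

Fix: Put the inner MAX in a scalar subquery

Corrected query:
SELECT MAX(reading) FROM sensors WHERE reading < (SELECT MAX(reading) FROM sensors)

Result:
MAX(reading)
------------
85.3        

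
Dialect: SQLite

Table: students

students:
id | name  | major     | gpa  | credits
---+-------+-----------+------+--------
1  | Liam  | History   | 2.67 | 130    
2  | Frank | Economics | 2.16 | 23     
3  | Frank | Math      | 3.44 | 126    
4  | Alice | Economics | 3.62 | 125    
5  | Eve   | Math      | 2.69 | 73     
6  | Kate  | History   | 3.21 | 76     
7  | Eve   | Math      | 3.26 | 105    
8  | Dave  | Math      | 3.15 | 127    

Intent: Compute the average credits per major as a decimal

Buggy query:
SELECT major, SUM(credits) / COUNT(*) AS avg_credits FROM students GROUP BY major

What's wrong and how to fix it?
Bug: SUM(credits) and COUNT(*) are both integers; the division truncates the fractional part

Fix: Multiply by 1.0 (or CAST to REAL) to force floating-point division

Corrected query:
SELECT major, SUM(credits) * 1.0 / COUNT(*) AS avg_credits FROM students GROUP BY major

Result:
major     | avg_credits
----------+------------
Economics | 74         
History   | 103        
Math      | 107.75     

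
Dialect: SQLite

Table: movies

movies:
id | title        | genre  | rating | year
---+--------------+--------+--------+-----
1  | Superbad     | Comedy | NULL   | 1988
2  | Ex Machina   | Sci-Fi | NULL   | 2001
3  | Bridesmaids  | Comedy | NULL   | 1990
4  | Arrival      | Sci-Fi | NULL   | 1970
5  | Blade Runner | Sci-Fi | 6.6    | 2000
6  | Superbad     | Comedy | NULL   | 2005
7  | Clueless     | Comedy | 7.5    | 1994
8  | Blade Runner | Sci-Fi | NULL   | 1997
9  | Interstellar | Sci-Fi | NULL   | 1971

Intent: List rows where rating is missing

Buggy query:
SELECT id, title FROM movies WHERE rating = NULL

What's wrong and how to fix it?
Bug: Comparing to NULL with '=' never matches; NULL = NULL is unknown, not true

Fix: Use IS NULL to test for NULL

Corrected query:
SELECT id, title FROM movies WHERE rating IS NULL

Result:
id | title       
---+-------------
1  | Superbad    
2  | Ex Machina  
3  | Bridesmaids 
4  | Arrival     
6  | Superbad    
8  | Blade Runner
9  | Interstellar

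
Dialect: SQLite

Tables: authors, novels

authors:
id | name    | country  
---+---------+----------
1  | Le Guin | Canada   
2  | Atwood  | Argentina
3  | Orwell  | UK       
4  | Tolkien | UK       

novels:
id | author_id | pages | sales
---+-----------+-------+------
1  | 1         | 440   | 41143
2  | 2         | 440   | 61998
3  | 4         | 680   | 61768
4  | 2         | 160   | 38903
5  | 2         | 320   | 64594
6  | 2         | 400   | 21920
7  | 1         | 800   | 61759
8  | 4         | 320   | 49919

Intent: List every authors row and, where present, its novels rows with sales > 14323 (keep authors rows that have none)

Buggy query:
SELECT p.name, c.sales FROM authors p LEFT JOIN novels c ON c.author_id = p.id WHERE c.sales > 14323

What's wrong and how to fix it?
Bug: A WHERE condition on the right-hand table after LEFT JOIN drops unmatched parents

Fix: Put 'c.sales > 14323' in the JOIN's ON clause instead of WHERE

Corrected query:
SELECT p.name, c.sales FROM authors p LEFT JOIN novels c ON c.author_id = p.id AND c.sales > 14323

Result:
name    | sales
--------+------
Le Guin | 41143
Le Guin | 61759
Atwood  | 21920
Atwood  | 38903
Atwood  | 61998
Atwood  | 64594
Orwell  | NULL 
Tolkien | 49919
Tolkien | 61768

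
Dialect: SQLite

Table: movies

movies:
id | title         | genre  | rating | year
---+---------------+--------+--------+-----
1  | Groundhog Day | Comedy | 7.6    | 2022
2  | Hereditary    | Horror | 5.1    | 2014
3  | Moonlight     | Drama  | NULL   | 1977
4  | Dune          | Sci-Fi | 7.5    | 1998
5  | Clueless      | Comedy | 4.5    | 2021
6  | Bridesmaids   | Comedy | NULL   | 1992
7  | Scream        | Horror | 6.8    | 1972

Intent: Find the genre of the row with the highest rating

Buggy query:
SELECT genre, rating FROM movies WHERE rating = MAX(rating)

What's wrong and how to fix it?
Bug: WHERE is evaluated per row; an aggregate over the whole table isn't defined there

Fix: Use a subquery: WHERE rating = (SELECT MAX(rating) FROM movies)

Corrected query:
SELECT genre, rating FROM movies WHERE rating = (SELECT MAX(rating) FROM movies)

Result:
genre  | rating
-------+-------
Comedy | 7.6   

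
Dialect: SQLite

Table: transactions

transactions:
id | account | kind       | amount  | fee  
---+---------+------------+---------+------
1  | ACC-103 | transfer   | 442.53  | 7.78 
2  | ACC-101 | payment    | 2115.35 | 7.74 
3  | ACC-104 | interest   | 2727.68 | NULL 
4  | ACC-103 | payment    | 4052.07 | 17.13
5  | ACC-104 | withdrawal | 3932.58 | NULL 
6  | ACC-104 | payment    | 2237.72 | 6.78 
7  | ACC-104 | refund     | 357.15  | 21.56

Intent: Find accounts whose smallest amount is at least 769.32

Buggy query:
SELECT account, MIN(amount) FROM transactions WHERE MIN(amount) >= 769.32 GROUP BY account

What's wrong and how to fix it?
Bug: Aggregates like MIN are computed per group after WHERE runs

Fix: Use HAVING for the per-group MIN condition

Corrected query:
SELECT account, MIN(amount) FROM transactions GROUP BY account HAVING MIN(amount) >= 769.32

Result:
account | MIN(amount)
--------+------------
ACC-101 | 2115.35    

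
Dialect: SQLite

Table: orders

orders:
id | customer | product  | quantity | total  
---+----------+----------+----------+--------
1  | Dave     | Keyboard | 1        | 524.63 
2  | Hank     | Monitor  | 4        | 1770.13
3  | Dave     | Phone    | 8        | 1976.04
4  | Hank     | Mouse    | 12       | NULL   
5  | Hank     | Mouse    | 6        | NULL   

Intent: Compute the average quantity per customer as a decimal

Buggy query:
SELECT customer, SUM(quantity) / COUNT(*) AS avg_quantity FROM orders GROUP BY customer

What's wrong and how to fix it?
Bug: SUM(quantity) and COUNT(*) are both integers; the division truncates the fractional part

Fix: Cast one side to REAL so the division keeps the fractional part

Corrected query:
SELECT customer, SUM(quantity) * 1.0 / COUNT(*) AS avg_quantity FROM orders GROUP BY customer

Result:
customer | avg_quantity
---------+-------------
Dave     | 4.5         
Hank     | 7.333333    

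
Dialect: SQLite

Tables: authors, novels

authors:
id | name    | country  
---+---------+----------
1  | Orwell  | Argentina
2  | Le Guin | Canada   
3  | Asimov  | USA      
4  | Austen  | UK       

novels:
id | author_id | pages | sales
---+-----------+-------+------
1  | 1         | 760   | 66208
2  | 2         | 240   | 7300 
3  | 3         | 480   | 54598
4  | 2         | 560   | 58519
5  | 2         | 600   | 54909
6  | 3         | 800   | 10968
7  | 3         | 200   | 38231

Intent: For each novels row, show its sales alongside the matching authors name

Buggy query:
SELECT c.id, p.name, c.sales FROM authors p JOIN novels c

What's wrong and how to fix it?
Bug: Missing join condition: each novels row is matched to all authors rows instead of just its own

Fix: Add ON c.author_id = p.id to the JOIN

Corrected query:
SELECT c.id, p.name, c.sales FROM authors p JOIN novels c ON c.author_id = p.id

Result:
id | name    | sales
---+---------+------
1  | Orwell  | 66208
2  | Le Guin | 7300 
3  | Asimov  | 54598
4  | Le Guin | 58519
5  | Le Guin | 54909
6  | Asimov  | 10968
7  | Asimov  | 38231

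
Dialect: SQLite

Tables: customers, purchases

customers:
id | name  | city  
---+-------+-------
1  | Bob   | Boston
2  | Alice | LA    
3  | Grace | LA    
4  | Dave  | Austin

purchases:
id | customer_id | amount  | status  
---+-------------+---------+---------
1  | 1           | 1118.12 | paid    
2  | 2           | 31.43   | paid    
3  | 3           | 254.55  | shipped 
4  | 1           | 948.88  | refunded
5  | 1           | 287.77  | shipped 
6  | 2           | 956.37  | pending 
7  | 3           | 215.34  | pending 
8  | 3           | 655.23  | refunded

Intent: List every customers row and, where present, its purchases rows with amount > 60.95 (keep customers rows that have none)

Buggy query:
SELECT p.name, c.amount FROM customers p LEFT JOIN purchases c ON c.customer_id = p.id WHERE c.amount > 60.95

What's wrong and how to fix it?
Bug: Filtering c.amount in WHERE discards the NULL rows produced by LEFT JOIN, turning it into an inner join

Fix: Move the right-table condition into the ON clause so unmatched parents are kept

Corrected query:
SELECT p.name, c.amount FROM customers p LEFT JOIN purchases c ON c.customer_id = p.id AND c.amount > 60.95

Result:
name  | amount 
------+--------
Bob   | 287.77 
Bob   | 948.88 
Bob   | 1118.12
Alice | 956.37 
Grace | 215.34 
Grace | 254.55 
Grace | 655.23 
Dave  | NULL   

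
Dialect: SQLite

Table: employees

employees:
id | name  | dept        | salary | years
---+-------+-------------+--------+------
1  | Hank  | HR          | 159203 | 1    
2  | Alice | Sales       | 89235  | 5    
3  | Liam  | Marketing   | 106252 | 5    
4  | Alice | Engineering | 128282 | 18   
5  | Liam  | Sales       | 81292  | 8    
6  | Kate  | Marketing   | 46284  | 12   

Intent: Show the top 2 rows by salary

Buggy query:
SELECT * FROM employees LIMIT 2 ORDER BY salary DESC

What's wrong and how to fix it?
Bug: ORDER BY cannot follow LIMIT; LIMIT is the final clause

Fix: Sort with ORDER BY, then apply LIMIT

Corrected query:
SELECT * FROM employees ORDER BY salary DESC LIMIT 2

Result:
id | name  | dept        | salary | years
---+-------+-------------+--------+------
1  | Hank  | HR          | 159203 | 1    
4  | Alice | Engineering | 128282 | 18   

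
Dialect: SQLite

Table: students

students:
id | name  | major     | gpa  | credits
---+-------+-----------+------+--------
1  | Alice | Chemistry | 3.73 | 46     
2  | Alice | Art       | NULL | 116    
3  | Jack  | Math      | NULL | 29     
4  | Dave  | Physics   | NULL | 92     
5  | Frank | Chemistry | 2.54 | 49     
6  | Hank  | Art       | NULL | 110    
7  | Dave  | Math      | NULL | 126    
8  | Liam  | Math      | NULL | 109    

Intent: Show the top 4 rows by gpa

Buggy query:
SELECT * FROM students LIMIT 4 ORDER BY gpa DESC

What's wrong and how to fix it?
Bug: ORDER BY cannot follow LIMIT; LIMIT is the final clause

Fix: Sort with ORDER BY, then apply LIMIT

Corrected query:
SELECT * FROM students ORDER BY gpa DESC LIMIT 4

Result:
id | name  | major     | gpa  | credits
---+-------+-----------+------+--------
1  | Alice | Chemistry | 3.73 | 46     
5  | Frank | Chemistry | 2.54 | 49     
2  | Alice | Art       | NULL | 116    
3  | Jack  | Math      | NULL | 29     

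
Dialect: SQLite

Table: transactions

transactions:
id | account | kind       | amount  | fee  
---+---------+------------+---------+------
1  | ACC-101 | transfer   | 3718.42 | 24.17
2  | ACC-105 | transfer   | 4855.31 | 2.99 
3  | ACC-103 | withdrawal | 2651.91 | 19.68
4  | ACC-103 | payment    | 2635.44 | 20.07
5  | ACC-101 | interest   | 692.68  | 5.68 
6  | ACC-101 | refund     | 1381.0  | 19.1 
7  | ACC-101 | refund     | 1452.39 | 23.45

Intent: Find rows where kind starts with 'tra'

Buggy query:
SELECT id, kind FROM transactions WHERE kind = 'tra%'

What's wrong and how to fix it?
Bug: Wildcards only work with LIKE; '=' treats '%' as a literal character

Fix: Replace '=' with LIKE so 'tra%' is treated as a pattern

Corrected query:
SELECT id, kind FROM transactions WHERE kind LIKE 'tra%'

Result:
id | kind    
---+---------
1  | transfer
2  | transfer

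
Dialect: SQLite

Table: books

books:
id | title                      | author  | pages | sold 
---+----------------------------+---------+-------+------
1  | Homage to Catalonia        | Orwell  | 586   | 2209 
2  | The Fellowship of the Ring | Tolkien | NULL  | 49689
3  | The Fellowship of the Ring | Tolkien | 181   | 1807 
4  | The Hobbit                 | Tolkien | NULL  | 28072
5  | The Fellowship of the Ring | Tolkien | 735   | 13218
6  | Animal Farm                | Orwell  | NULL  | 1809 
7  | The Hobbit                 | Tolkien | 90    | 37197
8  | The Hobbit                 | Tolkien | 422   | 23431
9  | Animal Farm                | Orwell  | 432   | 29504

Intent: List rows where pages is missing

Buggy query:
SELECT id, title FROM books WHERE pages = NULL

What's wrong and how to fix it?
Bug: '= NULL' is always unknown in SQL three-valued logic, so no rows match

Fix: Replace '= NULL' with 'IS NULL'

Corrected query:
SELECT id, title FROM books WHERE pages IS NULL

Result:
id | title                     
---+---------------------------
2  | The Fellowship of the Ring
4  | The Hobbit                
6  | Animal Farm               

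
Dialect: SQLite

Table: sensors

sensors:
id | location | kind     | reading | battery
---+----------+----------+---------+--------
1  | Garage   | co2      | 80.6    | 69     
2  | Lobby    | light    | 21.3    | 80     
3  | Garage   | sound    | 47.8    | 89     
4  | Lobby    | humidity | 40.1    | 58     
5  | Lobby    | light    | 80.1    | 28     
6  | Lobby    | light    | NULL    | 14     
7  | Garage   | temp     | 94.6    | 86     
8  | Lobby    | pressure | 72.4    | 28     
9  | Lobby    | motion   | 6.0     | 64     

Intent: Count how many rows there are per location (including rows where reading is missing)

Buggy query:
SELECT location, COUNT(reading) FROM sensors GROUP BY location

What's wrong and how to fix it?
Bug: COUNT(reading) skips NULLs, so groups with missing reading are undercounted

Fix: Use COUNT(*) to count all rows regardless of NULL

Corrected query:
SELECT location, COUNT(*) FROM sensors GROUP BY location

Result:
location | COUNT(*)
---------+---------
Garage   | 3       
Lobby    | 6       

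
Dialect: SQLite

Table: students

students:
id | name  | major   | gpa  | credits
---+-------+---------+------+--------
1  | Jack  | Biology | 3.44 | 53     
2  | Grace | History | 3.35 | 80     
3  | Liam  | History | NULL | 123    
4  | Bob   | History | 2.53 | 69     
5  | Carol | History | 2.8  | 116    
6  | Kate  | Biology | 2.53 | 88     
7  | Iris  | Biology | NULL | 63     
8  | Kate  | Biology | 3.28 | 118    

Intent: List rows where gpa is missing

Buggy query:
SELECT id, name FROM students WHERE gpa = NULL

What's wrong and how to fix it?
Bug: Comparing to NULL with '=' never matches; NULL = NULL is unknown, not true

Fix: Replace '= NULL' with 'IS NULL'

Corrected query:
SELECT id, name FROM students WHERE gpa IS NULL

Result:
id | name
---+-----
3  | Liam
7  | Iris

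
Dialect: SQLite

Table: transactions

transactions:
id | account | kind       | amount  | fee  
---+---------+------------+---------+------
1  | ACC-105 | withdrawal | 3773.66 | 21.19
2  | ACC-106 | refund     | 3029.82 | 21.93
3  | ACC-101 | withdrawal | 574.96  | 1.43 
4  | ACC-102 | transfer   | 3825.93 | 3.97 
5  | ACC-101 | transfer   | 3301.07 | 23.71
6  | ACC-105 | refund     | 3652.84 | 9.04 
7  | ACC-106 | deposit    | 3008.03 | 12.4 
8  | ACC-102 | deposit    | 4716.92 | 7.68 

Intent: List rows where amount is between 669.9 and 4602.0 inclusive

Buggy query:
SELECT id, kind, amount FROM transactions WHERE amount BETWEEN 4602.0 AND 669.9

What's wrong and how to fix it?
Bug: The bounds are reversed; BETWEEN a AND b requires a <= b to match anything

Fix: Write BETWEEN 669.9 AND 4602.0

Corrected query:
SELECT id, kind, amount FROM transactions WHERE amount BETWEEN 669.9 AND 4602.0

Result:
id | kind       | amount 
---+------------+--------
1  | withdrawal | 3773.66
2  | refund     | 3029.82
4  | transfer   | 3825.93
5  | transfer   | 3301.07
6  | refund     | 3652.84
7  | deposit    | 3008.03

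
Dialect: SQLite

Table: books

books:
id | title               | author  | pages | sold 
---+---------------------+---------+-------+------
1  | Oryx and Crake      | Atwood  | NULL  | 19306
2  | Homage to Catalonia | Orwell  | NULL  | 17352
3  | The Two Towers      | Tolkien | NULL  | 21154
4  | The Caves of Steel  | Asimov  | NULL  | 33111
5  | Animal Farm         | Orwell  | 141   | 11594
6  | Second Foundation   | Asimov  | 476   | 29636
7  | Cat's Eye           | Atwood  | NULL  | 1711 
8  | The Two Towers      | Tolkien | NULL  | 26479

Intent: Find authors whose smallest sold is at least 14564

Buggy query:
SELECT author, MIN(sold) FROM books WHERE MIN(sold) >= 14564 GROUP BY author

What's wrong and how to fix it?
Bug: MIN() in WHERE is a misuse of aggregate

Fix: Replace WHERE with HAVING after the GROUP BY

Corrected query:
SELECT author, MIN(sold) FROM books GROUP BY author HAVING MIN(sold) >= 14564

Result:
author  | MIN(sold)
--------+----------
Asimov  | 29636    
Tolkien | 21154    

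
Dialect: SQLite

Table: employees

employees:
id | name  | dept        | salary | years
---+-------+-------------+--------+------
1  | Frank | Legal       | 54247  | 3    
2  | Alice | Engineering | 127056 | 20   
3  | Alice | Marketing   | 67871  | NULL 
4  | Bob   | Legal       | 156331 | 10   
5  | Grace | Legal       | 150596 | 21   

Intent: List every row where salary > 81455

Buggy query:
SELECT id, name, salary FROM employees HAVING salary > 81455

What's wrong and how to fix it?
Bug: HAVING filters the output of aggregation, but this query has no GROUP BY and no aggregate functions, so SQLite rejects it (HAVING clause on a non-aggregate query); the condition here is per row

Fix: Use WHERE for row-level filtering

Corrected query:
SELECT id, name, salary FROM employees WHERE salary > 81455

Result:
id | name  | salary
---+-------+-------
2  | Alice | 127056
4  | Bob   | 156331
5  | Grace | 150596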